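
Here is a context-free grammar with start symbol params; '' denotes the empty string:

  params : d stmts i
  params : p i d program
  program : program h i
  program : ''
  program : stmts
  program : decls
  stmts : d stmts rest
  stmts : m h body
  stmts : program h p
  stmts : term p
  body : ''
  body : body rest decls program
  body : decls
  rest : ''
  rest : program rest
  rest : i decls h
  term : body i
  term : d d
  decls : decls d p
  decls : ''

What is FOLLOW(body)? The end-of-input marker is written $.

{ $, d, h, i, m }

In stmts : m h body: body is at the end, add FOLLOW(stmts) = { $, d, h, i, m }.
In body : body rest decls program: add FIRST(rest decls program)\{''} = { d, h, i, m }.
  Since rest decls program is nullable, also add FOLLOW(body) = { $, d, h, i, m }.
In term : body i: add FIRST(i) = { i }.
Union: FOLLOW(body) = { $, d, h, i, m }.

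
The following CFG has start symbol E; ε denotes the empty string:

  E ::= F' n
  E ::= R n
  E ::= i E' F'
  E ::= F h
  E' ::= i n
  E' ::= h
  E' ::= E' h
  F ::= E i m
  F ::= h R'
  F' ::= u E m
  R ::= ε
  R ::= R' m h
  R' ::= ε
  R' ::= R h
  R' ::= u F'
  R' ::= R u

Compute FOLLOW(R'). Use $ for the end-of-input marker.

In F ::= h R': R' is at the end, add FOLLOW(F) = { h }.
In R ::= R' m h: add FIRST(m h) = { m }.
Union: FOLLOW(R') = { h, m }.

{ h, m }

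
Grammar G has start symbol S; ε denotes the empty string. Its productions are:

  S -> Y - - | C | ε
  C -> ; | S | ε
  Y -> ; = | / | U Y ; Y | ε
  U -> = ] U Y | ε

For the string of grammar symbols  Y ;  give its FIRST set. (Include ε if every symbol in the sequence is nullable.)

Add FIRST(Y)\{ε} = { /, ;, = }; Y is nullable, continue.
; is a terminal; add {;} and stop.

{ /, ;, = }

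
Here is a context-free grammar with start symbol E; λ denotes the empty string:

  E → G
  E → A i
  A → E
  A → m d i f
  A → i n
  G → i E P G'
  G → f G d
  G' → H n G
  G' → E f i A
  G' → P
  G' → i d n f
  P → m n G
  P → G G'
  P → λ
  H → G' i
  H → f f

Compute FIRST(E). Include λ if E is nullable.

From E → G: add FIRST(G) = { f, i }.
From E → A i: add FIRST(A) = { f, i, m }.
Union: FIRST(E) = { f, i, m }.

{ f, i, m }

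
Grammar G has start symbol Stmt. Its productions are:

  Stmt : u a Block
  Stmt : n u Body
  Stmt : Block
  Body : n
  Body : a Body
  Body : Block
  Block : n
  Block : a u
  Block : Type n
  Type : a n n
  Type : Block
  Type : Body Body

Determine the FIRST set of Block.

Block : n contributes {n}.
Block : a u contributes {a}.
From Block : Type n: add FIRST(Type) = { a, n }.
Union: FIRST(Block) = { a, n }.

{ a, n }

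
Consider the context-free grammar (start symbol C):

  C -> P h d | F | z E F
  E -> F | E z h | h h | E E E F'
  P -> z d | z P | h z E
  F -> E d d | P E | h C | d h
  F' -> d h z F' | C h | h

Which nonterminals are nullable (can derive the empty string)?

No nonterminal has an empty production or an RHS whose symbols are all nullable.

{ } (none)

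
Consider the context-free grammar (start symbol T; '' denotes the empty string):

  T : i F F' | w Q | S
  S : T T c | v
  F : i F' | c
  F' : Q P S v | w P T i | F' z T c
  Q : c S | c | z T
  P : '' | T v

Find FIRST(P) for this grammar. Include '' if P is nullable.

P : '' contributes ''.
From P : T v: add FIRST(T) = { i, v, w }.
Union: FIRST(P) = { i, v, w, '' }.

{ i, v, w, '' }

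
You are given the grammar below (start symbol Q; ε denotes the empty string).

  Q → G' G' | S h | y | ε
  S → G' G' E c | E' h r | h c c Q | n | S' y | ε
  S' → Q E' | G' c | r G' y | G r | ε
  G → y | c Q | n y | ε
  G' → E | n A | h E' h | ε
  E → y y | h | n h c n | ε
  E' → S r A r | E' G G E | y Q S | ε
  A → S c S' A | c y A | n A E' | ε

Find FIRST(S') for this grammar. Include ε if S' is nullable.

{ c, h, n, r, y, ε }

From S' → Q E': Q, E' nullable, take FIRST(Q) ∪ FIRST(E') = { c, h, n, r, y }; also ε since the whole RHS is nullable.
From S' → G' c: G' nullable, take FIRST(G') ∪ {c} = { c, h, n, y }.
S' → r G' y contributes {r}.
From S' → G r: G nullable, take FIRST(G) ∪ {r} = { c, n, r, y }.
S' → ε contributes ε.
Union: FIRST(S') = { c, h, n, r, y, ε }.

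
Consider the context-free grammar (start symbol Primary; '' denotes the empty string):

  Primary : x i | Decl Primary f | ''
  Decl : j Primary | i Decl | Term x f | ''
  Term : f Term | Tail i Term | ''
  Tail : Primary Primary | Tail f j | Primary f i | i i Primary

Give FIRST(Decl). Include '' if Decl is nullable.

{ f, i, j, x, '' }

Decl : j Primary contributes {j}.
Decl : i Decl contributes {i}.
From Decl : Term x f: Term nullable, take FIRST(Term) ∪ {x} = { f, i, j, x }.
Decl : '' contributes ''.
Union: FIRST(Decl) = { f, i, j, x, '' }.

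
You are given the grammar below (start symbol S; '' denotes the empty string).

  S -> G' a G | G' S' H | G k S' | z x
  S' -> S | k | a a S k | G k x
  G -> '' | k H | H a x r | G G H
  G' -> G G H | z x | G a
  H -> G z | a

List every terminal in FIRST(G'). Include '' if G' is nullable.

From G' -> G G H: G, G nullable, take FIRST(G) ∪ FIRST(G) ∪ FIRST(H) = { a, k, z }.
G' -> z x contributes {z}.
From G' -> G a: G nullable, take FIRST(G) ∪ {a} = { a, k, z }.
Union: FIRST(G') = { a, k, z }.

{ a, k, z }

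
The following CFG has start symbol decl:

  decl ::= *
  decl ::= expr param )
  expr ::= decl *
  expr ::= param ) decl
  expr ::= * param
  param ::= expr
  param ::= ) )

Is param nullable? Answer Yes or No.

No nonterminal in this grammar is nullable.
No production of param has an RHS whose symbols are all nullable, so param is not nullable.

No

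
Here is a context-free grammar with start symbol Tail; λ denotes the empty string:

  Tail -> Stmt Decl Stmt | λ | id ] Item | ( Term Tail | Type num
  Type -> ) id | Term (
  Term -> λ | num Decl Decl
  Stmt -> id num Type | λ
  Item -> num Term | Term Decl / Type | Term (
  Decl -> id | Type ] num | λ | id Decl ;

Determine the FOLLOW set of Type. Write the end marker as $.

In Tail -> Type num: add FIRST(num) = { num }.
In Stmt -> id num Type: Type is at the end, add FOLLOW(Stmt) = { $, (, ), id, num }.
In Item -> Term Decl / Type: Type is at the end, add FOLLOW(Item) = { $ }.
In Decl -> Type ] num: add FIRST(] num) = { ] }.
Union: FOLLOW(Type) = { $, (, ), ], id, num }.

{ $, (, ), ], id, num }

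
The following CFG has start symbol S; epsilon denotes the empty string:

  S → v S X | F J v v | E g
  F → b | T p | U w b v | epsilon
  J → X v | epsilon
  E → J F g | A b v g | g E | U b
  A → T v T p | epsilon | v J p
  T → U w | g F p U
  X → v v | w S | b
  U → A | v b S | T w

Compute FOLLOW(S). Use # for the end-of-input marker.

{ #, b, p, v, w }

S is the start symbol, so # ∈ FOLLOW(S).
In S → v S X: add FIRST(X) = { b, v, w }.
In X → w S: S is at the end, add FOLLOW(X) = { #, b, p, v, w }.
In U → v b S: S is at the end, add FOLLOW(U) = { b, p, v, w }.
Union: FOLLOW(S) = { #, b, p, v, w }.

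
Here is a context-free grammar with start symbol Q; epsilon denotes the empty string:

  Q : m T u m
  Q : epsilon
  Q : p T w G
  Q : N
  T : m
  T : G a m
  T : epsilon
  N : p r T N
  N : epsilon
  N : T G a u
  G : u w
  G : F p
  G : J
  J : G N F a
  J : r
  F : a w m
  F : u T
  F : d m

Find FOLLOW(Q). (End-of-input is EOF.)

Q is the start symbol, so EOF ∈ FOLLOW(Q).
Union: FOLLOW(Q) = { EOF }.

{ EOF }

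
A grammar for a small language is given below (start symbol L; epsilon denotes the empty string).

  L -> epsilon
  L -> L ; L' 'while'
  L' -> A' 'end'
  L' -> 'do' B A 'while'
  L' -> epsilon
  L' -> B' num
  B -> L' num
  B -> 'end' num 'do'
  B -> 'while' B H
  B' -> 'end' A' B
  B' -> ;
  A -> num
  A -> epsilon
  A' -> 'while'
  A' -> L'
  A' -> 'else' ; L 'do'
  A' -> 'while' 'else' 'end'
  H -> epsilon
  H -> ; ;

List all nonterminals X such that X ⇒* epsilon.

{ A, A', H, L, L' }

Directly nullable (have an epsilon-production): L, L', A, H.
A' -> L' with every symbol nullable, so A' is nullable.
No other nonterminal has a production whose RHS symbols are all nullable.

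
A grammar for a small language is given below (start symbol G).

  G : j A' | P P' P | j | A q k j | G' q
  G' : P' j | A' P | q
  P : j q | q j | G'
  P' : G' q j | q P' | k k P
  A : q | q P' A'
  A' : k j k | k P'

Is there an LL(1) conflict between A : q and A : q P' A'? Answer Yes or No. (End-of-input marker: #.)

Yes

FIRST(q) = { q } and FIRST(q P' A') = { q }.
Both contain q, so the two alternatives are not disjoint — LL(1) conflict.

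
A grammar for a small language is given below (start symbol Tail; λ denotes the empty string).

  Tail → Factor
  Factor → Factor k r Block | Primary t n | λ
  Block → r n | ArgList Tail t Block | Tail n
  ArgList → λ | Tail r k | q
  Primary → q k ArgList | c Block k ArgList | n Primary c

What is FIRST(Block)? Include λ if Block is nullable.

{ c, k, n, q, r, t }

Block → r n contributes {r}.
From Block → ArgList Tail t Block: ArgList, Tail nullable, take FIRST(ArgList) ∪ FIRST(Tail) ∪ {t} = { c, k, n, q, r, t }.
From Block → Tail n: Tail nullable, take FIRST(Tail) ∪ {n} = { c, k, n, q }.
Union: FIRST(Block) = { c, k, n, q, r, t }.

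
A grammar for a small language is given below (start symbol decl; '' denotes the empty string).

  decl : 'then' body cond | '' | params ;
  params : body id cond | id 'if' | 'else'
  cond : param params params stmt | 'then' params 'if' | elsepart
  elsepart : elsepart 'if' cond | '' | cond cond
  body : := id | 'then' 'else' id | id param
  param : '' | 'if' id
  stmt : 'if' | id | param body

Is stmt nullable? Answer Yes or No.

Nullable nonterminals: cond, decl, elsepart, param.
No production of stmt has an RHS whose symbols are all nullable, so stmt is not nullable.

No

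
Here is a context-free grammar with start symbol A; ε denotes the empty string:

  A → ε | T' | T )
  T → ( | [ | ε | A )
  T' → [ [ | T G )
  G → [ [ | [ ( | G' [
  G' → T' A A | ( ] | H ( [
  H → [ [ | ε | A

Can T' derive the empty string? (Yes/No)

No

Nullable nonterminals: A, H, T.
No production of T' has an RHS whose symbols are all nullable, so T' is not nullable.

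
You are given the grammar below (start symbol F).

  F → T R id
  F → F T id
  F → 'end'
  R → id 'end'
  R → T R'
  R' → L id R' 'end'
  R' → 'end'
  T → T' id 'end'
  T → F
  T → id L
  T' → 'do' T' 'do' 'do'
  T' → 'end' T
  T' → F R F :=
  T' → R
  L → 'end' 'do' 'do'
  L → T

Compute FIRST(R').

{ 'do', 'end', id }

From R' → L id R' 'end': add FIRST(L) = { 'do', 'end', id }.
R' → 'end' contributes {'end'}.
Union: FIRST(R') = { 'do', 'end', id }.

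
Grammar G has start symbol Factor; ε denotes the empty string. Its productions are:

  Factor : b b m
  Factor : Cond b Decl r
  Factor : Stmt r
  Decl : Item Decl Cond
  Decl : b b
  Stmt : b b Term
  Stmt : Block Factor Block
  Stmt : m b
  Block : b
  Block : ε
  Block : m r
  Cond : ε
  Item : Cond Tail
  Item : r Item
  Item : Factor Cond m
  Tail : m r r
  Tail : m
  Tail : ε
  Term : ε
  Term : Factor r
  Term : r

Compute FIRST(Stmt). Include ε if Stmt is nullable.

{ b, m }

Stmt : b b Term contributes {b}.
From Stmt : Block Factor Block: Block nullable, take FIRST(Block) ∪ FIRST(Factor) = { b, m }.
Stmt : m b contributes {m}.
Union: FIRST(Stmt) = { b, m }.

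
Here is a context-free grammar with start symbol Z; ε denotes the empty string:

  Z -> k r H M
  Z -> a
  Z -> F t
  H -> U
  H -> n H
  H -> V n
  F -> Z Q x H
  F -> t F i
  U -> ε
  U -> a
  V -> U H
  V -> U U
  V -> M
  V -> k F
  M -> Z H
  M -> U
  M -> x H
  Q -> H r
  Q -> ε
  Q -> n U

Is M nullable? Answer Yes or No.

Yes

M -> U and each of U is nullable, so M ⇒* ε.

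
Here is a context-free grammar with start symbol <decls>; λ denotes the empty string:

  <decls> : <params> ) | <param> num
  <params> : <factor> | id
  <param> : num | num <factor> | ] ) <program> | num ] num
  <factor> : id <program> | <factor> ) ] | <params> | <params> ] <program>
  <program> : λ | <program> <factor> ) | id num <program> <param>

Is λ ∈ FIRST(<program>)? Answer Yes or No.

Yes

<program> has an λ-production, so <program> ⇒ λ.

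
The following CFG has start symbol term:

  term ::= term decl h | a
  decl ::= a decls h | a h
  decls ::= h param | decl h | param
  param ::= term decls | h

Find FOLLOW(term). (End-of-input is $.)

term is the start symbol, so $ ∈ FOLLOW(term).
In term ::= term decl h: add FIRST(decl h) = { a }.
In param ::= term decls: add FIRST(decls) = { a, h }.
Union: FOLLOW(term) = { $, a, h }.

{ $, a, h }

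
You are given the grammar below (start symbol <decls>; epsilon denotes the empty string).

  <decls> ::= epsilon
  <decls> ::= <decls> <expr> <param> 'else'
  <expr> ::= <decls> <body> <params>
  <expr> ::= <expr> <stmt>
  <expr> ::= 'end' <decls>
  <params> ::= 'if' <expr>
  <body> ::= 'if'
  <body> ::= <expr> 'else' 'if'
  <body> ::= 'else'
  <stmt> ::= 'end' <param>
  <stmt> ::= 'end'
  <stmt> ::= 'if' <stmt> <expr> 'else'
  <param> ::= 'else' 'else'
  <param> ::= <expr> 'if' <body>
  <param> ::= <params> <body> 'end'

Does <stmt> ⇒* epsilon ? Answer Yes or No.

Nullable nonterminals: <decls>.
No production of <stmt> has an RHS whose symbols are all nullable, so <stmt> is not nullable.

No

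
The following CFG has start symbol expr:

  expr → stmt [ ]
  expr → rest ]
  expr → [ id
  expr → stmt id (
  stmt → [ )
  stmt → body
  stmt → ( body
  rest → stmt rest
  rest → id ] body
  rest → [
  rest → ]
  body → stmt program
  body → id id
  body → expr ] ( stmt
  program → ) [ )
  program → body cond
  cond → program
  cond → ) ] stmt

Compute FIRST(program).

program → ) [ ) contributes {)}.
From program → body cond: add FIRST(body) = { (, [, ], id }.
Union: FIRST(program) = { (, ), [, ], id }.

{ (, ), [, ], id }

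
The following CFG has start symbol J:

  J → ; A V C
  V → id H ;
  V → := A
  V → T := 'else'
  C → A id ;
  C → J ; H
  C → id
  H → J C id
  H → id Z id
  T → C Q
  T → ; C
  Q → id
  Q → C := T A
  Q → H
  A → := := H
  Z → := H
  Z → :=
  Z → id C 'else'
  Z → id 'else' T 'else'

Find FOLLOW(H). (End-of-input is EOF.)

In V → id H ;: add FIRST(;) = { ; }.
In C → J ; H: H is at the end, add FOLLOW(C) = { EOF, 'else', :=, ;, id }.
In Q → H: H is at the end, add FOLLOW(Q) = { 'else', := }.
In A → := := H: H is at the end, add FOLLOW(A) = { 'else', :=, ;, id }.
In Z → := H: H is at the end, add FOLLOW(Z) = { id }.
Union: FOLLOW(H) = { EOF, 'else', :=, ;, id }.

{ EOF, 'else', :=, ;, id }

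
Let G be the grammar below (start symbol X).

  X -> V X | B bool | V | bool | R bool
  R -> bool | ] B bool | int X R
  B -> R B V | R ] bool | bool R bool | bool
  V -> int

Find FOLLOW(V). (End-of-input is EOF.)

{ EOF, ], bool, int }

In X -> V X: add FIRST(X) = { ], bool, int }.
In X -> V: V is at the end, add FOLLOW(X) = { EOF, ], bool, int }.
In B -> R B V: V is at the end, add FOLLOW(B) = { bool, int }.
Union: FOLLOW(V) = { EOF, ], bool, int }.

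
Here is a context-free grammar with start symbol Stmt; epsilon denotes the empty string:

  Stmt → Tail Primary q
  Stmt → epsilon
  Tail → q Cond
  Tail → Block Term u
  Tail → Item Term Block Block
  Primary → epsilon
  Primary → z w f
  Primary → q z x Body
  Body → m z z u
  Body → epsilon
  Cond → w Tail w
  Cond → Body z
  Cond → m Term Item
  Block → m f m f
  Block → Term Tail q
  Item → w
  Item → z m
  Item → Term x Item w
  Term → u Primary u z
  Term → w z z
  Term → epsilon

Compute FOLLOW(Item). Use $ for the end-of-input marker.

In Tail → Item Term Block Block: add FIRST(Term Block Block) = { m, q, u, w, x, z }.
In Cond → m Term Item: Item is at the end, add FOLLOW(Cond) = { q, w, z }.
In Item → Term x Item w: add FIRST(w) = { w }.
Union: FOLLOW(Item) = { m, q, u, w, x, z }.

{ m, q, u, w, x, z }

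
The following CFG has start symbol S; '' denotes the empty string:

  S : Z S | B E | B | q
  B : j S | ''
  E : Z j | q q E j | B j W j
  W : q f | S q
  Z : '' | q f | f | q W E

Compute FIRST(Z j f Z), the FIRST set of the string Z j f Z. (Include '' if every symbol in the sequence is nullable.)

{ f, j, q }

Add FIRST(Z)\{''} = { f, q }; Z is nullable, continue.
j is a terminal; add {j} and stop.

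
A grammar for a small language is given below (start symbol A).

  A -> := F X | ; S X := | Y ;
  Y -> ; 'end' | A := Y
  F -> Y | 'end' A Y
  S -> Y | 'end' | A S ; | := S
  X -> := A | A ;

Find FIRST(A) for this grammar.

{ :=, ; }

A -> := F X contributes {:=}.
A -> ; S X := contributes {;}.
From A -> Y ;: add FIRST(Y) = { :=, ; }.
Union: FIRST(A) = { :=, ; }.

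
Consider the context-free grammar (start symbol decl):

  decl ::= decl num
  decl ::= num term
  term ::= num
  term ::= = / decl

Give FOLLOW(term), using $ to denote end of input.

{ $, num }

In decl ::= num term: term is at the end, add FOLLOW(decl) = { $, num }.
Union: FOLLOW(term) = { $, num }.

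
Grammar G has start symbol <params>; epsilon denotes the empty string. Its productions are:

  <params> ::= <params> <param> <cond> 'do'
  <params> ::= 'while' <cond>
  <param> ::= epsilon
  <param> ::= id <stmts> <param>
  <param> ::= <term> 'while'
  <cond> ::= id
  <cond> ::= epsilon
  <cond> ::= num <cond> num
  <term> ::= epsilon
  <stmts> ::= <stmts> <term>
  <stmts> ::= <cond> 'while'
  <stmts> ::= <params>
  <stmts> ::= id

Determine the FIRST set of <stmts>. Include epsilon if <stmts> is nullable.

{ 'while', id, num }

From <stmts> ::= <stmts> <term>: add FIRST(<stmts>) = { 'while', id, num }.
From <stmts> ::= <cond> 'while': <cond> nullable, take FIRST(<cond>) ∪ {'while'} = { 'while', id, num }.
From <stmts> ::= <params>: add FIRST(<params>) = { 'while' }.
<stmts> ::= id contributes {id}.
Union: FIRST(<stmts>) = { 'while', id, num }.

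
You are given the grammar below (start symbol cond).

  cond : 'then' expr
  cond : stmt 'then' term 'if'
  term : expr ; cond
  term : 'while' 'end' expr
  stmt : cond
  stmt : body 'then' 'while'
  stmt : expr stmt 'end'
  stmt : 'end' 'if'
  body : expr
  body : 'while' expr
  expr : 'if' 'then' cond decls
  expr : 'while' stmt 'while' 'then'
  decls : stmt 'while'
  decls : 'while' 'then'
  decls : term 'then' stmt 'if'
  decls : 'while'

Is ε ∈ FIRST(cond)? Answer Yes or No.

No nonterminal in this grammar is nullable.
No production of cond has an RHS whose symbols are all nullable, so cond is not nullable.

No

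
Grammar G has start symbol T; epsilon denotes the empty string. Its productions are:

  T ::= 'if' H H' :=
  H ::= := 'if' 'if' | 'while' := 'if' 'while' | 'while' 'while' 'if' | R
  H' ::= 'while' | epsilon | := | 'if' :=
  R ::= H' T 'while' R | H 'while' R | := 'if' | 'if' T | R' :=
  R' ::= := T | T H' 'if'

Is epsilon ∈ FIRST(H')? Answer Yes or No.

Yes

H' has an epsilon-production, so H' ⇒ epsilon.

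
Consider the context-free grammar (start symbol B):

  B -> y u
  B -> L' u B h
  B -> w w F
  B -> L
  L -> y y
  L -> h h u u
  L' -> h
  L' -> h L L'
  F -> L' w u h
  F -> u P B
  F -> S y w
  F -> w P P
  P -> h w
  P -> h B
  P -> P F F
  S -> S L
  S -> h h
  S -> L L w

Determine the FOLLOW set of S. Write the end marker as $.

{ h, y }

In F -> S y w: add FIRST(y w) = { y }.
In S -> S L: add FIRST(L) = { h, y }.
Union: FOLLOW(S) = { h, y }.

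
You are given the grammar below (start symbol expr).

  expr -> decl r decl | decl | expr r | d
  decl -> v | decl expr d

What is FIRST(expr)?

From expr -> decl r decl: add FIRST(decl) = { v }.
From expr -> decl: add FIRST(decl) = { v }.
From expr -> expr r: add FIRST(expr) = { d, v }.
expr -> d contributes {d}.
Union: FIRST(expr) = { d, v }.

{ d, v }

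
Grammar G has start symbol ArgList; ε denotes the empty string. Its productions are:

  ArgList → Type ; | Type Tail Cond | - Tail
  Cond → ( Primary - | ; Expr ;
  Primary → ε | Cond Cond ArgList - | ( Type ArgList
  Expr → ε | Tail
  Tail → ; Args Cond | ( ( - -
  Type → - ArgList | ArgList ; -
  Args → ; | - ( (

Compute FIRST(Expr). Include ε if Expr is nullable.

Expr → ε contributes ε.
From Expr → Tail: add FIRST(Tail) = { (, ; }.
Union: FIRST(Expr) = { (, ;, ε }.

{ (, ;, ε }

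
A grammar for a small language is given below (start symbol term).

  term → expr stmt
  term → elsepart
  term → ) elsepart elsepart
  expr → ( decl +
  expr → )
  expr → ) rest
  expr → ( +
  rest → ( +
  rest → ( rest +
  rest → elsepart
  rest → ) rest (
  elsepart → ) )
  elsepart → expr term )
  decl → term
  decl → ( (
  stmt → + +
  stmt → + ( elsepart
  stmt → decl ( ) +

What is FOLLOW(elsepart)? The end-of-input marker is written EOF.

{ EOF, (, ), + }

In term → elsepart: elsepart is at the end, add FOLLOW(term) = { EOF, (, ), + }.
In term → ) elsepart elsepart: add FIRST(elsepart) = { (, ) }.
In term → ) elsepart elsepart: elsepart is at the end, add FOLLOW(term) = { EOF, (, ), + }.
In rest → elsepart: elsepart is at the end, add FOLLOW(rest) = { (, ), + }.
In stmt → + ( elsepart: elsepart is at the end, add FOLLOW(stmt) = { EOF, (, ), + }.
Union: FOLLOW(elsepart) = { EOF, (, ), + }.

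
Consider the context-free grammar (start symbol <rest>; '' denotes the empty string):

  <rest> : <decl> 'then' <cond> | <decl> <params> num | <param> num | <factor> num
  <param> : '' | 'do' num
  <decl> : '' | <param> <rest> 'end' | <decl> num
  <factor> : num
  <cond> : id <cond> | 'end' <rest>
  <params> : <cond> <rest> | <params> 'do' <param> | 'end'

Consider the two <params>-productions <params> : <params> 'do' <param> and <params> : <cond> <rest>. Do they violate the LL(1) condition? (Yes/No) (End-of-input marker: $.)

FIRST(<params> 'do' <param>) = { 'end', id } and FIRST(<cond> <rest>) = { 'end', id }.
Both contain 'end', so the two alternatives are not disjoint — LL(1) conflict.

Yes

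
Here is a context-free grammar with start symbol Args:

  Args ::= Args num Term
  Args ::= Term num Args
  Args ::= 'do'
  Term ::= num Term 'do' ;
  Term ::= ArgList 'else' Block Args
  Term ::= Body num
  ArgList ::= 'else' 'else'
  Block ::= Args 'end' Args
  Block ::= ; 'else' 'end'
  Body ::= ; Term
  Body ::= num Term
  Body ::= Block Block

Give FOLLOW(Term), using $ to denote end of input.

In Args ::= Args num Term: Term is at the end, add FOLLOW(Args) = { $, 'do', 'else', 'end', ;, num }.
In Args ::= Term num Args: add FIRST(num Args) = { num }.
In Term ::= num Term 'do' ;: add FIRST('do' ;) = { 'do' }.
In Body ::= ; Term: Term is at the end, add FOLLOW(Body) = { num }.
In Body ::= num Term: Term is at the end, add FOLLOW(Body) = { num }.
Union: FOLLOW(Term) = { $, 'do', 'else', 'end', ;, num }.

{ $, 'do', 'else', 'end', ;, num }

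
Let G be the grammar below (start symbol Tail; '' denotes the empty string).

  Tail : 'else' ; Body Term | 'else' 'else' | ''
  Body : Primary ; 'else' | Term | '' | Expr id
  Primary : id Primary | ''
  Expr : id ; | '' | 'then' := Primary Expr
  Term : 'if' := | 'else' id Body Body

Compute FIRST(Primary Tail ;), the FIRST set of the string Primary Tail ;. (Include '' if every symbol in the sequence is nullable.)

Add FIRST(Primary)\{''} = { id }; Primary is nullable, continue.
Add FIRST(Tail)\{''} = { 'else' }; Tail is nullable, continue.
; is a terminal; add {;} and stop.

{ 'else', ;, id }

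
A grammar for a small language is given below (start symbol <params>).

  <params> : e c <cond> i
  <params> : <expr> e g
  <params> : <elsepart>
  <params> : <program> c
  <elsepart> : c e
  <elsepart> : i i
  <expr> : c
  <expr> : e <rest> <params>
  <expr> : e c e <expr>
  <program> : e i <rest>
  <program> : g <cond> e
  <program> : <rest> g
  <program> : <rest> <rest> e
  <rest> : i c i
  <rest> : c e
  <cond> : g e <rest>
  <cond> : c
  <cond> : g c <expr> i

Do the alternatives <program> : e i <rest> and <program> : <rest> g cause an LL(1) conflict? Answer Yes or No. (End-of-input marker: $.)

FIRST(e i <rest>) = { e } and FIRST(<rest> g) = { c, i }.
The FIRST sets are disjoint and neither alternative is nullable — no conflict.

No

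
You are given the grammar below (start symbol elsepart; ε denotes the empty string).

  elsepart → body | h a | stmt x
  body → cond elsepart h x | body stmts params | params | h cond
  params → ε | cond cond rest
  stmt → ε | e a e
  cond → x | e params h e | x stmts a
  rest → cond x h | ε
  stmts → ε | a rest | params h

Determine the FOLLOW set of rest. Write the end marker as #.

In params → cond cond rest: rest is at the end, add FOLLOW(params) = { #, a, e, h, x }.
In stmts → a rest: rest is at the end, add FOLLOW(stmts) = { #, a, e, h, x }.
Union: FOLLOW(rest) = { #, a, e, h, x }.

{ #, a, e, h, x }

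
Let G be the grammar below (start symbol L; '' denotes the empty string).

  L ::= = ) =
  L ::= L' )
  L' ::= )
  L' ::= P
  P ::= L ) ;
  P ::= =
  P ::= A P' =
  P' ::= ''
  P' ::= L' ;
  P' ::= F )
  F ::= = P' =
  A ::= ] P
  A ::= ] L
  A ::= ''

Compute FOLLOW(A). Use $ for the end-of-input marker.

{ ), =, ] }

In P ::= A P' =: add FIRST(P' =) = { ), =, ] }.
Union: FOLLOW(A) = { ), =, ] }.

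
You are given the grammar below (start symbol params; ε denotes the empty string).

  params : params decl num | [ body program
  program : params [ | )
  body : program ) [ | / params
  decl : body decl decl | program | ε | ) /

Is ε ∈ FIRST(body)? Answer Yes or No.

Nullable nonterminals: decl.
No production of body has an RHS whose symbols are all nullable, so body is not nullable.

No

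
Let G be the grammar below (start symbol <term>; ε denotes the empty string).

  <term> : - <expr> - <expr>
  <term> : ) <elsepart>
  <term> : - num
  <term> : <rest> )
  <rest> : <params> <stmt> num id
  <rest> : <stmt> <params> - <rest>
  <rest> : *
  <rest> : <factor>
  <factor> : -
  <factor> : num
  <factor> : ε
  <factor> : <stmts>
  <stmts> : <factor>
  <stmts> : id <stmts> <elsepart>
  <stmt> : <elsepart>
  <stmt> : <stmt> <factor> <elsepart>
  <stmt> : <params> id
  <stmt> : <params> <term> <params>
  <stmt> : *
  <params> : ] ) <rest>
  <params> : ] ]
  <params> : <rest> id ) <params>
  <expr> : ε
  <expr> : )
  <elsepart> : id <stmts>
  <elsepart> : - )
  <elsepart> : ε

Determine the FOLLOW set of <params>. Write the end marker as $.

{ ), *, -, ], id, num }

In <rest> : <params> <stmt> num id: add FIRST(<stmt> num id) = { *, -, ], id, num }.
In <rest> : <stmt> <params> - <rest>: add FIRST(- <rest>) = { - }.
In <stmt> : <params> id: add FIRST(id) = { id }.
In <stmt> : <params> <term> <params>: add FIRST(<term> <params>) = { ), *, -, ], id, num }.
In <stmt> : <params> <term> <params>: <params> is at the end, add FOLLOW(<stmt>) = { *, -, ], id, num }.
In <params> : <rest> id ) <params>: <params> is at the end, add FOLLOW(<params>) = { ), *, -, ], id, num }.
Union: FOLLOW(<params>) = { ), *, -, ], id, num }.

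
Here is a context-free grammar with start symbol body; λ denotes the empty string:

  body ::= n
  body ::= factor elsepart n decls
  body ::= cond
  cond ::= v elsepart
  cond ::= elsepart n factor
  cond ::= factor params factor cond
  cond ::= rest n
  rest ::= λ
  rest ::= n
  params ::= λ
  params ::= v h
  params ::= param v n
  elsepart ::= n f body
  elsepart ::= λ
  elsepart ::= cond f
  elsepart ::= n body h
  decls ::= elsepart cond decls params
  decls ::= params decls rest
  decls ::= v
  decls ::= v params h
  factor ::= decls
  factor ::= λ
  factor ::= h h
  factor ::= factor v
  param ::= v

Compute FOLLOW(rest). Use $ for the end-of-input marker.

{ $, f, h, n, v }

In cond ::= rest n: add FIRST(n) = { n }.
In decls ::= params decls rest: rest is at the end, add FOLLOW(decls) = { $, f, h, n, v }.
Union: FOLLOW(rest) = { $, f, h, n, v }.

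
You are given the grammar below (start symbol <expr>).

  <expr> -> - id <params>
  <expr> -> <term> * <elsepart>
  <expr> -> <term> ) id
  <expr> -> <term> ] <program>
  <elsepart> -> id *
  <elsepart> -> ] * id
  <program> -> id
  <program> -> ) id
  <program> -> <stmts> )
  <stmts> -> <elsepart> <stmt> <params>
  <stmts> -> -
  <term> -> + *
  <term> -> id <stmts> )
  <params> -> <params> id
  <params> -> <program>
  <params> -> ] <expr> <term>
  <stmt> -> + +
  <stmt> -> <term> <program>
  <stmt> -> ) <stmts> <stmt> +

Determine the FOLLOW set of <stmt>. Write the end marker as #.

{ ), +, -, ], id }

In <stmts> -> <elsepart> <stmt> <params>: add FIRST(<params>) = { ), -, ], id }.
In <stmt> -> ) <stmts> <stmt> +: add FIRST(+) = { + }.
Union: FOLLOW(<stmt>) = { ), +, -, ], id }.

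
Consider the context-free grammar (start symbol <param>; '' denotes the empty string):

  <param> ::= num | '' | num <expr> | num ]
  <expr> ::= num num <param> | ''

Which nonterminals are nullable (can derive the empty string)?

{ <expr>, <param> }

Directly nullable (have an ''-production): <param>, <expr>.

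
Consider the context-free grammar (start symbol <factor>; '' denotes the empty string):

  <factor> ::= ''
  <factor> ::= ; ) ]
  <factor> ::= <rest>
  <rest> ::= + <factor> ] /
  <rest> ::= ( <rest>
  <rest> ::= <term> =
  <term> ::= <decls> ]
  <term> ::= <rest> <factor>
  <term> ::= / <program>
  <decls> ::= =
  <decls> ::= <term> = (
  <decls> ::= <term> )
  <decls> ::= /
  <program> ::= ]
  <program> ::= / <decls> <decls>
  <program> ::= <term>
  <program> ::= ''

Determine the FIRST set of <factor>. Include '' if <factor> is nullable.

{ (, +, /, ;, =, '' }

<factor> ::= '' contributes ''.
<factor> ::= ; ) ] contributes {;}.
From <factor> ::= <rest>: add FIRST(<rest>) = { (, +, /, = }.
Union: FIRST(<factor>) = { (, +, /, ;, =, '' }.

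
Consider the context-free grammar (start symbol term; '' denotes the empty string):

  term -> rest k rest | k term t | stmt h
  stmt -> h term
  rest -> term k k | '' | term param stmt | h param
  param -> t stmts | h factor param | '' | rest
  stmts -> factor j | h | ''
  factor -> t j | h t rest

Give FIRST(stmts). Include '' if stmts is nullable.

{ h, t, '' }

From stmts -> factor j: add FIRST(factor) = { h, t }.
stmts -> h contributes {h}.
stmts -> '' contributes ''.
Union: FIRST(stmts) = { h, t, '' }.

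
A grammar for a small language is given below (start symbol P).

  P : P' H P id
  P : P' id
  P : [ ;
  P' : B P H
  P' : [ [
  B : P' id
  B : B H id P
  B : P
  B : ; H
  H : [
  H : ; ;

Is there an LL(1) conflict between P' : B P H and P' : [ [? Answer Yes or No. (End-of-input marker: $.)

FIRST(B P H) = { ;, [ } and FIRST([ [) = { [ }.
Both contain [, so the two alternatives are not disjoint — LL(1) conflict.

Yes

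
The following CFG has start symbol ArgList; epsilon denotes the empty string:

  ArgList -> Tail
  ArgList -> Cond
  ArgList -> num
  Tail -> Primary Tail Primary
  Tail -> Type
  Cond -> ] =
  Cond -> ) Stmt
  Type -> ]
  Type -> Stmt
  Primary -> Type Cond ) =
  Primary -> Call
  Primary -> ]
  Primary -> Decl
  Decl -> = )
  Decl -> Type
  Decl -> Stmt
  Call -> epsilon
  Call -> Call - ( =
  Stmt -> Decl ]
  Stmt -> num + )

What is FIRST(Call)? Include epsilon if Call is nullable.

Call -> epsilon contributes epsilon.
From Call -> Call - ( =: Call nullable, take FIRST(Call) ∪ {-} = { - }.
Union: FIRST(Call) = { -, epsilon }.

{ -, epsilon }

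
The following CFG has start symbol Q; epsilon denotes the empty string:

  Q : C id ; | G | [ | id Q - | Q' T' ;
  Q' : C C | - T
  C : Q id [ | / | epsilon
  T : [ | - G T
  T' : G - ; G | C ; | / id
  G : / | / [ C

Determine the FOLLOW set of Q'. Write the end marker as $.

{ -, /, ;, [, id }

In Q : Q' T' ;: add FIRST(T' ;) = { -, /, ;, [, id }.
Union: FOLLOW(Q') = { -, /, ;, [, id }.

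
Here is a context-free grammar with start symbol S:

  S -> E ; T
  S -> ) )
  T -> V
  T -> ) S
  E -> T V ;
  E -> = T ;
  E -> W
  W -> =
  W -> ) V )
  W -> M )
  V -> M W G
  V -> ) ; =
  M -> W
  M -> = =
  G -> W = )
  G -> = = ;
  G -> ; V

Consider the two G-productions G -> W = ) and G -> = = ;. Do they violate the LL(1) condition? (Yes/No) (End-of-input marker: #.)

Yes

FIRST(W = )) = { ), = } and FIRST(= = ;) = { = }.
Both contain =, so the two alternatives are not disjoint — LL(1) conflict.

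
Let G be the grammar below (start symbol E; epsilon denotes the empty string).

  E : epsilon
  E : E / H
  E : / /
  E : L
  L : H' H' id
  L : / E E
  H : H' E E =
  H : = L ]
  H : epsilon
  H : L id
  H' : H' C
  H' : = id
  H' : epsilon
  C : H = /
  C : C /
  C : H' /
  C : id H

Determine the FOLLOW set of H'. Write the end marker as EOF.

{ /, =, id }

In L : H' H' id: add FIRST(H' id) = { /, =, id }.
In L : H' H' id: add FIRST(id) = { id }.
In H : H' E E =: add FIRST(E E =) = { /, =, id }.
In H' : H' C: add FIRST(C) = { /, =, id }.
In C : H' /: add FIRST(/) = { / }.
Union: FOLLOW(H') = { /, =, id }.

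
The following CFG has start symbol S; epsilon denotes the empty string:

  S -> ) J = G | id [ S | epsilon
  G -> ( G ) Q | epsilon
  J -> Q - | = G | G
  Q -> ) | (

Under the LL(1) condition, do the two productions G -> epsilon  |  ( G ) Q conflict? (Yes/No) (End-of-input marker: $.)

FIRST(epsilon) = { epsilon } and FIRST(( G ) Q) = { ( }.
The first is nullable but FOLLOW(G) = { $, ), = } is disjoint from FIRST of the second.

No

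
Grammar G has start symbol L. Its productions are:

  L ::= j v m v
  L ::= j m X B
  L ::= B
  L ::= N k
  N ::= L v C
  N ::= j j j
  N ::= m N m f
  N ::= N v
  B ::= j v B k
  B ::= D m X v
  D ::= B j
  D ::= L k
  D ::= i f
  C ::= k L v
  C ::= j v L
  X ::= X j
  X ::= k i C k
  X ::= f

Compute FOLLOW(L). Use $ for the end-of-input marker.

L is the start symbol, so $ ∈ FOLLOW(L).
In N ::= L v C: add FIRST(v C) = { v }.
In D ::= L k: add FIRST(k) = { k }.
In C ::= k L v: add FIRST(v) = { v }.
In C ::= j v L: L is at the end, add FOLLOW(C) = { k, m, v }.
Union: FOLLOW(L) = { $, k, m, v }.

{ $, k, m, v }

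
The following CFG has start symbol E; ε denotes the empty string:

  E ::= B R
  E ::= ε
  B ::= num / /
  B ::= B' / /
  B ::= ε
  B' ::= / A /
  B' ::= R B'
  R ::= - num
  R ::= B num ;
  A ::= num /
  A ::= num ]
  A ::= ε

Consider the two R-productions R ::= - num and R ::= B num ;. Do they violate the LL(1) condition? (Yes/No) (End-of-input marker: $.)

Yes

FIRST(- num) = { - } and FIRST(B num ;) = { -, /, num }.
Both contain -, so the two alternatives are not disjoint — LL(1) conflict.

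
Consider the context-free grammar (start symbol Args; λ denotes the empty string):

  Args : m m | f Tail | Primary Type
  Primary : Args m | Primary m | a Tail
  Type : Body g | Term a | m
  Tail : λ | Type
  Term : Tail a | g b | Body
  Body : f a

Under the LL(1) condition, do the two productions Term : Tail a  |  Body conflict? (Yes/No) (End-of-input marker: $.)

Yes

FIRST(Tail a) = { a, f, g, m } and FIRST(Body) = { f }.
Both contain f, so the two alternatives are not disjoint — LL(1) conflict.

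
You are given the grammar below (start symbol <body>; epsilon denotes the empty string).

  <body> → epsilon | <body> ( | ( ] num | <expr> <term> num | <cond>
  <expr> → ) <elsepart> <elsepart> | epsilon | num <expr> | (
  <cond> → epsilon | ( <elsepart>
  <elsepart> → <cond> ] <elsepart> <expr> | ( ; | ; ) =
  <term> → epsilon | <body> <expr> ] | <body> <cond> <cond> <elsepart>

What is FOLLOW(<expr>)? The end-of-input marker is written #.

In <body> → <expr> <term> num: add FIRST(<term> num) = { (, ), ;, ], num }.
In <expr> → num <expr>: <expr> is at the end, add FOLLOW(<expr>) = { #, (, ), ;, ], num }.
In <elsepart> → <cond> ] <elsepart> <expr>: <expr> is at the end, add FOLLOW(<elsepart>) = { #, (, ), ;, ], num }.
In <term> → <body> <expr> ]: add FIRST(]) = { ] }.
Union: FOLLOW(<expr>) = { #, (, ), ;, ], num }.

{ #, (, ), ;, ], num }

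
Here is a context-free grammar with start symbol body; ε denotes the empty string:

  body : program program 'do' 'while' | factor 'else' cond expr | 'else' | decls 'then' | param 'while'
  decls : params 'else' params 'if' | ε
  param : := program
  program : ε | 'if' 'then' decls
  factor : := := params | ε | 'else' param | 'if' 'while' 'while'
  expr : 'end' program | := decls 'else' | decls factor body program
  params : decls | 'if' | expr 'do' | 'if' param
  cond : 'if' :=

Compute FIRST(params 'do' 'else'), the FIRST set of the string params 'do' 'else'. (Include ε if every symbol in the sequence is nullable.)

{ 'do', 'else', 'end', 'if', 'then', := }

Add FIRST(params)\{ε} = { 'do', 'else', 'end', 'if', 'then', := }; params is nullable, continue.
'do' is a terminal; add {'do'} and stop.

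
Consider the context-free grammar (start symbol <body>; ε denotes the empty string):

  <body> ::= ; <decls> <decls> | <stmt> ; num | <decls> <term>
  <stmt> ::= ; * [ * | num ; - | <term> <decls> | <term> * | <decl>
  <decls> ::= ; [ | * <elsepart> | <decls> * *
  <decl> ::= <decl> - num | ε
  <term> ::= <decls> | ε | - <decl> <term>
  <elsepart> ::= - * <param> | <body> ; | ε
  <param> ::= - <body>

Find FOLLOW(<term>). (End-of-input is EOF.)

In <body> ::= <decls> <term>: <term> is at the end, add FOLLOW(<body>) = { EOF, *, -, ; }.
In <stmt> ::= <term> <decls>: add FIRST(<decls>) = { *, ; }.
In <stmt> ::= <term> *: add FIRST(*) = { * }.
In <term> ::= - <decl> <term>: <term> is at the end, add FOLLOW(<term>) = { EOF, *, -, ; }.
Union: FOLLOW(<term>) = { EOF, *, -, ; }.

{ EOF, *, -, ; }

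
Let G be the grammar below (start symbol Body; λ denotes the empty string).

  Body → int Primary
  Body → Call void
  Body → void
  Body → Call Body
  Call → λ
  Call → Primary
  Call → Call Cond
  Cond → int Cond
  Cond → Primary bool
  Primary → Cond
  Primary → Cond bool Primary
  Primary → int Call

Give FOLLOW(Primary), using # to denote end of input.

{ #, bool, int, void }

In Body → int Primary: Primary is at the end, add FOLLOW(Body) = { # }.
In Call → Primary: Primary is at the end, add FOLLOW(Call) = { #, bool, int, void }.
In Cond → Primary bool: add FIRST(bool) = { bool }.
In Primary → Cond bool Primary: Primary is at the end, add FOLLOW(Primary) = { #, bool, int, void }.
Union: FOLLOW(Primary) = { #, bool, int, void }.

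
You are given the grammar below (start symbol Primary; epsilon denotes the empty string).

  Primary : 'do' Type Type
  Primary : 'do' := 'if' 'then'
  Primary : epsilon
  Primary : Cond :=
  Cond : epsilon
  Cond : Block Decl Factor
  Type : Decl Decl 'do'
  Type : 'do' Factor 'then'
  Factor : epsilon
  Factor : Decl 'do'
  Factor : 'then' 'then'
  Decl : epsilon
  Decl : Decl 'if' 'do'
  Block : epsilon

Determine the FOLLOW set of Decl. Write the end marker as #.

In Cond : Block Decl Factor: add FIRST(Factor)\{epsilon} = { 'do', 'if', 'then' }.
  Since Factor is nullable, also add FOLLOW(Cond) = { := }.
In Type : Decl Decl 'do': add FIRST(Decl 'do') = { 'do', 'if' }.
In Type : Decl Decl 'do': add FIRST('do') = { 'do' }.
In Factor : Decl 'do': add FIRST('do') = { 'do' }.
In Decl : Decl 'if' 'do': add FIRST('if' 'do') = { 'if' }.
Union: FOLLOW(Decl) = { 'do', 'if', 'then', := }.

{ 'do', 'if', 'then', := }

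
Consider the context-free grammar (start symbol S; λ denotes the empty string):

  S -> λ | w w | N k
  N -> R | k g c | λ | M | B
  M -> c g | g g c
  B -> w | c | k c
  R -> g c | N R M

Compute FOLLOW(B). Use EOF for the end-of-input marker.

In N -> B: B is at the end, add FOLLOW(N) = { c, g, k, w }.
Union: FOLLOW(B) = { c, g, k, w }.

{ c, g, k, w }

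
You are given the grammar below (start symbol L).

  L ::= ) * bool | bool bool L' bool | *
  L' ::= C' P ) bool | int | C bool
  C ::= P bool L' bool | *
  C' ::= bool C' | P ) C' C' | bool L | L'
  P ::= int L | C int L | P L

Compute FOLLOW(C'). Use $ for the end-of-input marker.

{ *, bool, int }

In L' ::= C' P ) bool: add FIRST(P ) bool) = { *, int }.
In C' ::= bool C': C' is at the end, add FOLLOW(C') = { *, bool, int }.
In C' ::= P ) C' C': add FIRST(C') = { *, bool, int }.
In C' ::= P ) C' C': C' is at the end, add FOLLOW(C') = { *, bool, int }.
Union: FOLLOW(C') = { *, bool, int }.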